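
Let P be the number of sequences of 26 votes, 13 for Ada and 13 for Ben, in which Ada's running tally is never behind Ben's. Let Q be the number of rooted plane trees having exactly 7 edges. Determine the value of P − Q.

Reading a vote for the leader as '(' and for the other as ')' turns such a sequence into a balanced string of 13 pairs, so the count is C_13. So P = C_13 = 742900.
Rooted ordered trees with n edges are counted by C_n; here n = 7. So Q = C_7 = 429.
P − Q = 742900 − 429 = 742471.

742471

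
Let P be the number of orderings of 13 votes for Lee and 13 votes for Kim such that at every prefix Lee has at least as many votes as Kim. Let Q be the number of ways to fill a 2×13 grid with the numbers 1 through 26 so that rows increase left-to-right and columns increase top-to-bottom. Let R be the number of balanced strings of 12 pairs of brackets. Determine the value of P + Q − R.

Ballot sequences with n votes each where one side never trails are Dyck words, counted by C_n; here n = 13. So P = C_13 = 742900.
Standard Young tableaux of shape 2×n are counted by C_n; here n = 13. So Q = C_13 = 742900.
Balanced strings of n pairs of brackets are counted by C_n; here n = 12. So R = C_12 = 208012.
P + Q − R = 742900 + 742900 − 208012 = 1277788.

1277788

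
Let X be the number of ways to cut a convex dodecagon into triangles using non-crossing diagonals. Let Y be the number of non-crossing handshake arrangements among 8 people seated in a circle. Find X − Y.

16782

The number of triangulations of a 12-gon is the Catalan number C_10 (index = sides − 2). So X = C_10 = 16796.
Non-crossing handshake pairings of 2n people are counted by C_n; 8 people gives n = 4. So Y = C_4 = 14.
X − Y = 16796 − 14 = 16782.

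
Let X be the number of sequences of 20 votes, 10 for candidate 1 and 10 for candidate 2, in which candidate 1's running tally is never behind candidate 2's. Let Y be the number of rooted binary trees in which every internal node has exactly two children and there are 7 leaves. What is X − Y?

16664

Ballot sequences with n votes each where one side never trails are Dyck words, counted by C_n; here n = 10. So X = C_10 = 16796.
Full binary trees with 7 leaves have 7−1 = 6 internal nodes, so there are C_6 of them. So Y = C_6 = 132.
X − Y = 16796 − 132 = 16664.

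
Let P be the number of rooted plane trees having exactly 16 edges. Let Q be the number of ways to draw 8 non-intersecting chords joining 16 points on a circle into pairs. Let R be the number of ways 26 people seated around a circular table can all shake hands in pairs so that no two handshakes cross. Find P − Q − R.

A rooted plane tree with 16 edges has 17 nodes, and the count is C_16. So P = C_16 = 35357670.
Non-crossing perfect matchings of 2n points on a circle are counted by C_n; with 16 points, n = 8. So Q = C_8 = 1430.
With 26 = 2·13 people, non-crossing handshake pairings are non-crossing perfect matchings on a circle, counted by C_13. So R = C_13 = 742900.
P − Q − R = 35357670 − 1430 − 742900 = 34613340.

34613340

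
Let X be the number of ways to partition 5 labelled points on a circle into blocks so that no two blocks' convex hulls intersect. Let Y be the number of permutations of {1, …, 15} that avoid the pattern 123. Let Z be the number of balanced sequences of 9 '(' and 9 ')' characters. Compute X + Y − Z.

Non-crossing partitions of an n-element set are counted by C_n; here n = 5. So X = C_5 = 42.
Permutations of [n] avoiding any single length-3 pattern are counted by C_n; here n = 15. So Y = C_15 = 9694845.
A balanced arrangement of 9 bracket pairs is a Dyck word of semilength 9, so the count is C_9. So Z = C_9 = 4862.
X + Y − Z = 42 + 9694845 − 4862 = 9690025.

9690025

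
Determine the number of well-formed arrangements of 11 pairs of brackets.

Balanced strings of n pairs of brackets are counted by C_n; here n = 11.
C_11 = C(22,11)/12 = 705432/12 = 58786.

58786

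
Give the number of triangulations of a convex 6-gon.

Triangulations of a convex m-gon are counted by C_{m−2}; with m = 6 this is C_4.
C_4 = C(8,4)/5 = 70/5 = 14.

14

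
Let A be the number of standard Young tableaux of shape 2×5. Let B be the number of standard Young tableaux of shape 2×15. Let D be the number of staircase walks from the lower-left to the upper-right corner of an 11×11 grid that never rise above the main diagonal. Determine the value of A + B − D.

Standard Young tableaux of shape 2×n are counted by C_n; here n = 5. So A = C_5 = 42.
Standard Young tableaux of shape 2×n are counted by C_n; here n = 15. So B = C_15 = 9694845.
Sub-diagonal monotone paths from (0,0) to (11,11) biject with Dyck paths of semilength 11, giving C_11. So D = C_11 = 58786.
A + B − D = 42 + 9694845 − 58786 = 9636101.

9636101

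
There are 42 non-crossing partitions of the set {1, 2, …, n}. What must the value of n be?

5

Non-crossing partitions of [n] are counted by C_n. Since C_5 = 42, the index is 5.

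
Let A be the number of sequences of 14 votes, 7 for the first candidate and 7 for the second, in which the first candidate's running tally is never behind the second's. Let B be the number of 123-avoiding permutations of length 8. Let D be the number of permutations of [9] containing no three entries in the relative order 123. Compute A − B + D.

Ballot sequences with n votes each where one side never trails are Dyck words, counted by C_n; here n = 7. So A = C_7 = 429.
For any fixed pattern of length 3, the pattern-avoiding permutations of [8] number C_8. So B = C_8 = 1430.
Permutations of [n] avoiding any single length-3 pattern are counted by C_n; here n = 9. So D = C_9 = 4862.
A − B + D = 429 − 1430 + 4862 = 3861.

3861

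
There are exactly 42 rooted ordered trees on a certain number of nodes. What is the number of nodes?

6

Rooted ordered trees on m nodes are counted by C_{m−1}. The Catalan number equal to 42 is C_5.
So the index is 5, and the number of nodes is 5 + 1 = 6.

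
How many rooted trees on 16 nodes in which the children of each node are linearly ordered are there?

9694845

A rooted plane tree on 16 nodes has 15 edges, and such trees are counted by C_15.
C_15 = C_14 · 2(2·14+1)/(14+2) = 2674440 · 58/16 = 9694845.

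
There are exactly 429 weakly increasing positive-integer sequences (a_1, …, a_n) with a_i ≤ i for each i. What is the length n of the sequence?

7

Such sub-staircase sequences of length n are counted by C_n, and C_7 = 429.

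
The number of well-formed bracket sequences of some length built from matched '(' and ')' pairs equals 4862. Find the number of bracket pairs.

9

Balanced strings of n bracket-pairs are counted by C_n. The Catalan number equal to 4862 is C_9.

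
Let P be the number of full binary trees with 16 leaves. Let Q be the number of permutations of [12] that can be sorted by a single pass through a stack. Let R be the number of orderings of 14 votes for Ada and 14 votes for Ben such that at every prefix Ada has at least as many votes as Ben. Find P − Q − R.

6812393

A full binary tree with L leaves has L−1 internal nodes and is counted by C_{L−1}; L = 16 gives C_15. So P = C_15 = 9694845.
Stack-sortable permutations are exactly the 231-avoiding ones, counted by C_n; here n = 12. So Q = C_12 = 208012.
Reading a vote for the leader as '(' and for the other as ')' turns such a sequence into a balanced string of 14 pairs, so the count is C_14. So R = C_14 = 2674440.
P − Q − R = 9694845 − 208012 − 2674440 = 6812393.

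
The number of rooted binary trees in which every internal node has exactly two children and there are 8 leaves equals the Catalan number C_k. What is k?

Full binary trees with 8 leaves have 8−1 = 7 internal nodes, so there are C_7 of them.

7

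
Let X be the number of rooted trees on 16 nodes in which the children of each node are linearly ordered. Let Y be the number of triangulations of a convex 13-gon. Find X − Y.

Rooted ordered (plane) trees on m nodes have m−1 edges and are counted by C_{m−1}; m = 16 gives C_15. So X = C_15 = 9694845.
Triangulations of a convex m-gon are counted by C_{m−2}; with m = 13 this is C_11. So Y = C_11 = 58786.
X − Y = 9694845 − 58786 = 9636059.

9636059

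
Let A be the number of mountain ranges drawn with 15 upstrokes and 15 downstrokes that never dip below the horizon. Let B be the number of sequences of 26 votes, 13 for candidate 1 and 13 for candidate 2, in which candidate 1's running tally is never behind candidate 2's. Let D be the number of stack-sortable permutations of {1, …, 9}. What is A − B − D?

A Dyck path with 15 up-steps and 15 down-steps has semilength 15, so there are C_15 of them. So A = C_15 = 9694845.
Ballot sequences with n votes each where one side never trails are Dyck words, counted by C_n; here n = 13. So B = C_13 = 742900.
By Knuth's characterisation, the stack-sortable permutations of length 9 are the 231-avoiders, numbering C_9. So D = C_9 = 4862.
A − B − D = 9694845 − 742900 − 4862 = 8947083.

8947083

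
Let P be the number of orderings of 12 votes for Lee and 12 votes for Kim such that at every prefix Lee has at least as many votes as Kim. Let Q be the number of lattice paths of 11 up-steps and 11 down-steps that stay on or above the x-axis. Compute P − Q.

149226

Reading a vote for the leader as '(' and for the other as ')' turns such a sequence into a balanced string of 12 pairs, so the count is C_12. So P = C_12 = 208012.
A Dyck path with 11 up-steps and 11 down-steps has semilength 11, so there are C_11 of them. So Q = C_11 = 58786.
P − Q = 208012 − 58786 = 149226.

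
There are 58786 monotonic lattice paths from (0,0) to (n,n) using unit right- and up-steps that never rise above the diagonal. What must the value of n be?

11

Such diagonal-avoiding paths in an n×n grid are counted by C_n. The Catalan number equal to 58786 is C_11.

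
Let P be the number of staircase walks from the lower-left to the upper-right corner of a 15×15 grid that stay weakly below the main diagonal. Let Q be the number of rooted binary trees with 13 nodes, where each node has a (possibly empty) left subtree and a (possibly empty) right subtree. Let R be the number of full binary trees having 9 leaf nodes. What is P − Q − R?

8950515

Monotone paths in an n×n grid that stay weakly below the diagonal are counted by C_n; here n = 15. So P = C_15 = 9694845.
Rooted binary trees with 13 nodes (each child slot possibly empty) number C_13. So Q = C_13 = 742900.
Full binary trees with 9 leaves have 9−1 = 8 internal nodes, so there are C_8 of them. So R = C_8 = 1430.
P − Q − R = 9694845 − 742900 − 1430 = 8950515.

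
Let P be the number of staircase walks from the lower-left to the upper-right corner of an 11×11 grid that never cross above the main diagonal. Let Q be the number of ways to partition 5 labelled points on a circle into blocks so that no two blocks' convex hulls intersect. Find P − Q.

58744

Sub-diagonal monotone paths from (0,0) to (11,11) biject with Dyck paths of semilength 11, giving C_11. So P = C_11 = 58786.
The non-crossing partitions of [5] form a lattice of size C_5. So Q = C_5 = 42.
P − Q = 58786 − 42 = 58744.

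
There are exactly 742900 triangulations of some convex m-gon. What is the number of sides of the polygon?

15

Triangulations of a convex m-gon are counted by C_{m−2}. Since C_13 = 742900, the index is 13.
So m − 2 = 13, giving m = 15 sides.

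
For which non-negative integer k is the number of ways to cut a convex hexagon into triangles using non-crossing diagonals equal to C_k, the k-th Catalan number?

Triangulations of a convex m-gon are counted by C_{m−2}; with m = 6 this is C_4.

4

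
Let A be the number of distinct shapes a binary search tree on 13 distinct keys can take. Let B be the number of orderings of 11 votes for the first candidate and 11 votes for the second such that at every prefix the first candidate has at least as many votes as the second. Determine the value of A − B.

684114

Rooted binary trees with 13 nodes (each child slot possibly empty) number C_13. So A = C_13 = 742900.
Ballot sequences with n votes each where one side never trails are Dyck words, counted by C_n; here n = 11. So B = C_11 = 58786.
A − B = 742900 − 58786 = 684114.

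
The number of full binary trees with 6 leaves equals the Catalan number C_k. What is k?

A full binary tree with L leaves has L−1 internal nodes and is counted by C_{L−1}; L = 6 gives C_5.

5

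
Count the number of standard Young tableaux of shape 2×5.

42

By the hook-length formula (or a Dyck-path bijection), SYT of shape 2×5 number C_5.
C_5 = 42.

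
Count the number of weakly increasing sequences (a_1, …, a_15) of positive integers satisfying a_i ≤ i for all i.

9694845

Weakly increasing sequences with a_i ≤ i biject with Dyck paths of semilength 15, so there are C_15.
C_15 = C(30,15)/16 = 155117520/16 = 9694845.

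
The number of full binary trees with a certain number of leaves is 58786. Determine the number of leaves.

12

Full binary trees with L leaves are counted by C_{L−1}, and C_11 = 58786.
So the index is 11, and the number of leaves is 11 + 1 = 12.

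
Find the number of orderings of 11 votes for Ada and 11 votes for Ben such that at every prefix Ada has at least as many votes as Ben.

58786

Reading a vote for the leader as '(' and for the other as ')' turns such a sequence into a balanced string of 11 pairs, so the count is C_11.
C_11 = C_10 · 2(2·10+1)/(10+2) = 16796 · 42/12 = 58786.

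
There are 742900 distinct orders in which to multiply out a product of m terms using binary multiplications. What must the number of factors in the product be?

14

Parenthesizations of m factors are counted by C_{m−1}; 742900 = C_13.
So the index is 13, and the number of factors is 13 + 1 = 14.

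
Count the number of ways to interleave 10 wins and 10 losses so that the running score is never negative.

Ballot sequences with n votes each where one side never trails are Dyck words, counted by C_n; here n = 10.
C_10 = C(20,10)/11 = 184756/11 = 16796.

16796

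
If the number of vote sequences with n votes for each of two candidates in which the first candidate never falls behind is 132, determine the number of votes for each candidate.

6

Such ballot sequences with n votes each are counted by C_n. Since C_6 = 132, the index is 6.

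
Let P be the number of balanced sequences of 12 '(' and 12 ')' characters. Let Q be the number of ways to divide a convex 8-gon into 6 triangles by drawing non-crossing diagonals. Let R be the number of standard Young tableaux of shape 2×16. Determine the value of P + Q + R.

35565814

With 12 pairs the number of balanced bracket strings is the Catalan number C_12. So P = C_12 = 208012.
Triangulations of a convex m-gon are counted by C_{m−2}; with m = 8 this is C_6. So Q = C_6 = 132.
Standard Young tableaux of shape 2×n are counted by C_n; here n = 16. So R = C_16 = 35357670.
P + Q + R = 208012 + 132 + 35357670 = 35565814.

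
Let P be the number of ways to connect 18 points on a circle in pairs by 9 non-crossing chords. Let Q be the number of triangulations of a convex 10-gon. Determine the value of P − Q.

Non-crossing perfect matchings of 2n points on a circle are counted by C_n; with 18 points, n = 9. So P = C_9 = 4862.
Triangulations of a convex m-gon are counted by C_{m−2}; with m = 10 this is C_8. So Q = C_8 = 1430.
P − Q = 4862 − 1430 = 3432.

3432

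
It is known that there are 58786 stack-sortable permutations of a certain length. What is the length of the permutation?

Stack-sortable permutations of [n] are counted by C_n, and C_11 = 58786.

11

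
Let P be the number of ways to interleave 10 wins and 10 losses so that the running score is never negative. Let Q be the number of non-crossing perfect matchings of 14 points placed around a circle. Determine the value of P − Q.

16367

Reading a vote for the leader as '(' and for the other as ')' turns such a sequence into a balanced string of 10 pairs, so the count is C_10. So P = C_10 = 16796.
Non-crossing perfect matchings of 2n points on a circle are counted by C_n; with 14 points, n = 7. So Q = C_7 = 429.
P − Q = 16796 − 429 = 16367.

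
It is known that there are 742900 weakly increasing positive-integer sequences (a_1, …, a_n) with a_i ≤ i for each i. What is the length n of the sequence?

13

Such sub-staircase sequences of length n are counted by C_n. The Catalan number equal to 742900 is C_13.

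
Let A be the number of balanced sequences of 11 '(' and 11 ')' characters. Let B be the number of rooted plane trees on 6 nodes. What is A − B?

With 11 pairs the number of balanced bracket strings is the Catalan number C_11. So A = C_11 = 58786.
A rooted plane tree on 6 nodes has 5 edges, and such trees are counted by C_5. So B = C_5 = 42.
A − B = 58786 − 42 = 58744.

58744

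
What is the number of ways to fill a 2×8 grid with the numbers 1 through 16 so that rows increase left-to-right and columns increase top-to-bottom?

By the hook-length formula (or a Dyck-path bijection), SYT of shape 2×8 number C_8.
C_8 = C(16,8)/9 = 12870/9 = 1430.

1430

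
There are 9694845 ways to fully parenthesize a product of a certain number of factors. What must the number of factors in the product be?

Parenthesizations of m factors are counted by C_{m−1}; 9694845 = C_15.
So the index is 15, and the number of factors is 15 + 1 = 16.

16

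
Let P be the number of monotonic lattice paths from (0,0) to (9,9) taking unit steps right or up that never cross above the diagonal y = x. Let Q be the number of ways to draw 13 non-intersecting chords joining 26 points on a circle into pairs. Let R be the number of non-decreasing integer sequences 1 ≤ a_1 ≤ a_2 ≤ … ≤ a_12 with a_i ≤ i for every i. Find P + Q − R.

Sub-diagonal monotone paths from (0,0) to (9,9) biject with Dyck paths of semilength 9, giving C_9. So P = C_9 = 4862.
Pairing 26 circle points by 13 non-crossing chords gives C_13 matchings. So Q = C_13 = 742900.
Weakly increasing sequences with a_i ≤ i biject with Dyck paths of semilength 12, so there are C_12. So R = C_12 = 208012.
P + Q − R = 4862 + 742900 − 208012 = 539750.

539750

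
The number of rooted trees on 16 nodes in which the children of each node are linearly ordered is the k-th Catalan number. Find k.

15

Rooted ordered (plane) trees on m nodes have m−1 edges and are counted by C_{m−1}; m = 16 gives C_15.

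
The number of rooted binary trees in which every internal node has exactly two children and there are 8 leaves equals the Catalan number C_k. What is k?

A full binary tree with L leaves has L−1 internal nodes and is counted by C_{L−1}; L = 8 gives C_7.

7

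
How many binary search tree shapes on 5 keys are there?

42

Rooted binary trees with 5 nodes (each child slot possibly empty) number C_5.
C_5 = C(10,5)/6 = 252/6 = 42.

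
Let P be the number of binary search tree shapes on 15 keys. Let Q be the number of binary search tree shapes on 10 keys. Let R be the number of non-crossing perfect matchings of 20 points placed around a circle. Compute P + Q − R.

Binary trees (left/right distinguished) on n nodes are counted by C_n; here n = 15. So P = C_15 = 9694845.
There are C_n binary search tree shapes on n keys; with n = 10 that is C_10. So Q = C_10 = 16796.
Non-crossing perfect matchings of 2n points on a circle are counted by C_n; with 20 points, n = 10. So R = C_10 = 16796.
P + Q − R = 9694845 + 16796 − 16796 = 9694845.

9694845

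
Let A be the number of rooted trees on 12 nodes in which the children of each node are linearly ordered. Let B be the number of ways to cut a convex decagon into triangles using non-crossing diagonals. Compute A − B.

Rooted ordered (plane) trees on m nodes have m−1 edges and are counted by C_{m−1}; m = 12 gives C_11. So A = C_11 = 58786.
A convex 10-gon is triangulated into 8 triangles, and the number of such triangulations is the Catalan number C_{10−2} = C_8. So B = C_8 = 1430.
A − B = 58786 − 1430 = 57356.

57356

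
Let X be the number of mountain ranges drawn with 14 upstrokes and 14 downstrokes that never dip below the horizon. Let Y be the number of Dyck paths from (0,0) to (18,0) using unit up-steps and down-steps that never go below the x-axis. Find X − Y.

2669578

Paths of 14 up- and 14 down-steps that never dip below the axis are Dyck paths; their count is C_14. So X = C_14 = 2674440.
Paths of 9 up- and 9 down-steps that never dip below the axis are Dyck paths; their count is C_9. So Y = C_9 = 4862.
X − Y = 2674440 − 4862 = 2669578.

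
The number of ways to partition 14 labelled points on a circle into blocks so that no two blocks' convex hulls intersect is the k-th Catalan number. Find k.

14

The non-crossing partitions of [14] form a lattice of size C_14.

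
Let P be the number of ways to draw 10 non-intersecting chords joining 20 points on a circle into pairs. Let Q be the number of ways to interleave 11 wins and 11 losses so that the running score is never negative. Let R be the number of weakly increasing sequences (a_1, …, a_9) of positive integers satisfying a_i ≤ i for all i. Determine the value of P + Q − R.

Non-crossing perfect matchings of 2n points on a circle are counted by C_n; with 20 points, n = 10. So P = C_10 = 16796.
Ballot sequences with n votes each where one side never trails are Dyck words, counted by C_n; here n = 11. So Q = C_11 = 58786.
Weakly increasing sequences with a_i ≤ i biject with Dyck paths of semilength 9, so there are C_9. So R = C_9 = 4862.
P + Q − R = 16796 + 58786 − 4862 = 70720.

70720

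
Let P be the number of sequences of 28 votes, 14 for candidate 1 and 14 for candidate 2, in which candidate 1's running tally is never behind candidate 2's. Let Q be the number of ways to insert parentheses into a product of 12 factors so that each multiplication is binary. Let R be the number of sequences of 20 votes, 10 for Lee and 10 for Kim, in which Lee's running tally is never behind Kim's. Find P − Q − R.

2598858

Ballot sequences with n votes each where one side never trails are Dyck words, counted by C_n; here n = 14. So P = C_14 = 2674440.
Ways to associate a product of 12 factors correspond to binary trees on 12 leaves, so the count is C_11. So Q = C_11 = 58786.
Ballot sequences with n votes each where one side never trails are Dyck words, counted by C_n; here n = 10. So R = C_10 = 16796.
P − Q − R = 2674440 − 58786 − 16796 = 2598858.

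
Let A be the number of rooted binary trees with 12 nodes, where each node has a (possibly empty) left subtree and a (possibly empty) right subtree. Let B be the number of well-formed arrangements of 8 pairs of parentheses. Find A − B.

206582

Binary trees (left/right distinguished) on n nodes are counted by C_n; here n = 12. So A = C_12 = 208012.
Balanced strings of n pairs of brackets are counted by C_n; here n = 8. So B = C_8 = 1430.
A − B = 208012 − 1430 = 206582.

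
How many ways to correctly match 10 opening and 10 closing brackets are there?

16796

A balanced arrangement of 10 bracket pairs is a Dyck word of semilength 10, so the count is C_10.
C_10 = C(20,10)/11 = 184756/11 = 16796.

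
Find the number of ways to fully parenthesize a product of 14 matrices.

Ways to associate a product of 14 factors correspond to binary trees on 14 leaves, so the count is C_13.
C_13 = C(26,13)/14 = 10400600/14 = 742900.

742900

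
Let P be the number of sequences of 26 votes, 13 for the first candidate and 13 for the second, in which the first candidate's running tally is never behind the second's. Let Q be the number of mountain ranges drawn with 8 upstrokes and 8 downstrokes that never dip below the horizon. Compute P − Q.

Reading a vote for the leader as '(' and for the other as ')' turns such a sequence into a balanced string of 13 pairs, so the count is C_13. So P = C_13 = 742900.
A Dyck path with 8 up-steps and 8 down-steps has semilength 8, so there are C_8 of them. So Q = C_8 = 1430.
P − Q = 742900 − 1430 = 741470.

741470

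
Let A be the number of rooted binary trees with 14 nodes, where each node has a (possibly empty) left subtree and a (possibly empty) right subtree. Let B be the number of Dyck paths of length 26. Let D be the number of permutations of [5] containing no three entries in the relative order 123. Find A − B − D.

Binary trees (left/right distinguished) on n nodes are counted by C_n; here n = 14. So A = C_14 = 2674440.
Dyck paths of semilength n (length 2n) are counted by C_n; here n = 13. So B = C_13 = 742900.
For any fixed pattern of length 3, the pattern-avoiding permutations of [5] number C_5. So D = C_5 = 42.
A − B − D = 2674440 − 742900 − 42 = 1931498.

1931498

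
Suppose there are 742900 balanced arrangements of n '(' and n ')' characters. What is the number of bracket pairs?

13

Balanced strings of n bracket-pairs are counted by C_n; 742900 = C_13.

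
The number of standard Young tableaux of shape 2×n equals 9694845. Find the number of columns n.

Standard Young tableaux of shape 2×n are counted by C_n; 9694845 = C_15.

15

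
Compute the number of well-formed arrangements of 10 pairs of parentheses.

Balanced strings of n pairs of brackets are counted by C_n; here n = 10.
C_10 = C_9 · 2(2·9+1)/(9+2) = 4862 · 38/11 = 16796.

16796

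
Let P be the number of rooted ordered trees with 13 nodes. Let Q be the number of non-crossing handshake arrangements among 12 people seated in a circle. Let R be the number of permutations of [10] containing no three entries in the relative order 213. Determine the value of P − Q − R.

Rooted ordered (plane) trees on m nodes have m−1 edges and are counted by C_{m−1}; m = 13 gives C_12. So P = C_12 = 208012.
With 12 = 2·6 people, non-crossing handshake pairings are non-crossing perfect matchings on a circle, counted by C_6. So Q = C_6 = 132.
For any fixed pattern of length 3, the pattern-avoiding permutations of [10] number C_10. So R = C_10 = 16796.
P − Q − R = 208012 − 132 − 16796 = 191084.

191084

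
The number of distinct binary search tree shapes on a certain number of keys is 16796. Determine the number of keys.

10

Binary search tree shapes on n keys are counted by C_n. Since C_10 = 16796, the index is 10.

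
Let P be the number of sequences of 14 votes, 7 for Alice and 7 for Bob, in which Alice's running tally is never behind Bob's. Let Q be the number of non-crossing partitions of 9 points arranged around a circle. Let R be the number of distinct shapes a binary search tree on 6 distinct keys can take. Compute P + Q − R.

Reading a vote for the leader as '(' and for the other as ')' turns such a sequence into a balanced string of 7 pairs, so the count is C_7. So P = C_7 = 429.
Non-crossing partitions of an n-element set are counted by C_n; here n = 9. So Q = C_9 = 4862.
There are C_n binary search tree shapes on n keys; with n = 6 that is C_6. So R = C_6 = 132.
P + Q − R = 429 + 4862 − 132 = 5159.

5159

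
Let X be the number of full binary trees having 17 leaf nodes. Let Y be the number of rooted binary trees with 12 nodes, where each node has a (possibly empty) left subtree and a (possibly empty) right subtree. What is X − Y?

35149658

Full binary trees with 17 leaves have 17−1 = 16 internal nodes, so there are C_16 of them. So X = C_16 = 35357670.
Rooted binary trees with 12 nodes (each child slot possibly empty) number C_12. So Y = C_12 = 208012.
X − Y = 35357670 − 208012 = 35149658.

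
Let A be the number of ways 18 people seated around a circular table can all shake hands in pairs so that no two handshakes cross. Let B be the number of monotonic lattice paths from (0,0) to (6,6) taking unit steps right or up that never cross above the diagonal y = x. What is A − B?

4730

Non-crossing handshake pairings of 2n people are counted by C_n; 18 people gives n = 9. So A = C_9 = 4862.
Monotone paths in an n×n grid that stay weakly below the diagonal are counted by C_n; here n = 6. So B = C_6 = 132.
A − B = 4862 − 132 = 4730.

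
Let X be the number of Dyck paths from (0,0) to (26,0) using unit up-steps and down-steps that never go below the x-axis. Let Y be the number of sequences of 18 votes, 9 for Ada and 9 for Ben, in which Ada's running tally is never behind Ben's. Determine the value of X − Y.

A Dyck path with 13 up-steps and 13 down-steps has semilength 13, so there are C_13 of them. So X = C_13 = 742900.
Reading a vote for the leader as '(' and for the other as ')' turns such a sequence into a balanced string of 9 pairs, so the count is C_9. So Y = C_9 = 4862.
X − Y = 742900 − 4862 = 738038.

738038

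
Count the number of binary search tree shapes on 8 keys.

1430

There are C_n binary search tree shapes on n keys; with n = 8 that is C_8.
C_8 = 1430.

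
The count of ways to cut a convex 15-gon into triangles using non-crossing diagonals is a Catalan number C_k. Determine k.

13

The number of triangulations of a 15-gon is the Catalan number C_13 (index = sides − 2).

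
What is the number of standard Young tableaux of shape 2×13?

By the hook-length formula (or a Dyck-path bijection), SYT of shape 2×13 number C_13.
C_13 = C(26,13)/14 = 10400600/14 = 742900.

742900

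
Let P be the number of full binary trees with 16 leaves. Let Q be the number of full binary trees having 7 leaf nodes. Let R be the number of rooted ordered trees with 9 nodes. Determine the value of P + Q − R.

9693547

Full binary trees with 16 leaves have 16−1 = 15 internal nodes, so there are C_15 of them. So P = C_15 = 9694845.
A full binary tree with L leaves has L−1 internal nodes and is counted by C_{L−1}; L = 7 gives C_6. So Q = C_6 = 132.
A rooted plane tree on 9 nodes has 8 edges, and such trees are counted by C_8. So R = C_8 = 1430.
P + Q − R = 9694845 + 132 − 1430 = 9693547.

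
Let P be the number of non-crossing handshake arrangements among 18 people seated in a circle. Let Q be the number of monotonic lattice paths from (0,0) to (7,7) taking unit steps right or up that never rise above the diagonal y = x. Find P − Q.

Non-crossing handshake pairings of 2n people are counted by C_n; 18 people gives n = 9. So P = C_9 = 4862.
Sub-diagonal monotone paths from (0,0) to (7,7) biject with Dyck paths of semilength 7, giving C_7. So Q = C_7 = 429.
P − Q = 4862 − 429 = 4433.

4433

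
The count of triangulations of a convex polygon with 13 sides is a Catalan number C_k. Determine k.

Triangulations of a convex m-gon are counted by C_{m−2}; with m = 13 this is C_11.

11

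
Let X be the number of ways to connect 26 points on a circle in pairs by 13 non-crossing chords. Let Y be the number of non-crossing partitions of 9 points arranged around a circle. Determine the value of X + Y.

747762

Pairing 26 circle points by 13 non-crossing chords gives C_13 matchings. So X = C_13 = 742900.
Non-crossing partitions of an n-element set are counted by C_n; here n = 9. So Y = C_9 = 4862.
X + Y = 742900 + 4862 = 747762.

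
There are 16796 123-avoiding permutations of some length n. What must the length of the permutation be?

10

Permutations of [n] avoiding a fixed length-3 pattern are counted by C_n; 16796 = C_10.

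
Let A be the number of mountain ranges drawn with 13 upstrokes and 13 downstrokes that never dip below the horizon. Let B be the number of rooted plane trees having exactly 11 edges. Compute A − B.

Paths of 13 up- and 13 down-steps that never dip below the axis are Dyck paths; their count is C_13. So A = C_13 = 742900.
A rooted plane tree with 11 edges has 12 nodes, and the count is C_11. So B = C_11 = 58786.
A − B = 742900 − 58786 = 684114.

684114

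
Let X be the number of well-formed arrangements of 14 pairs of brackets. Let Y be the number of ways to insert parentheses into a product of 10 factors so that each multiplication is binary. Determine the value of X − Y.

2669578

With 14 pairs the number of balanced bracket strings is the Catalan number C_14. So X = C_14 = 2674440.
Ways to associate a product of 10 factors correspond to binary trees on 10 leaves, so the count is C_9. So Y = C_9 = 4862.
X − Y = 2674440 − 4862 = 2669578.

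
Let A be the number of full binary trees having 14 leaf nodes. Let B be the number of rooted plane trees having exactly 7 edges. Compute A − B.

742471

Full binary trees with 14 leaves have 14−1 = 13 internal nodes, so there are C_13 of them. So A = C_13 = 742900.
A rooted plane tree with 7 edges has 8 nodes, and the count is C_7. So B = C_7 = 429.
A − B = 742900 − 429 = 742471.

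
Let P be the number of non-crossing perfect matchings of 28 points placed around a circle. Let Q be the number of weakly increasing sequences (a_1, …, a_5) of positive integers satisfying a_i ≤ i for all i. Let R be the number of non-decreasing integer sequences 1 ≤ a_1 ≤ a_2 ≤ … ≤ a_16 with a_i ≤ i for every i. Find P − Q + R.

Pairing 28 circle points by 14 non-crossing chords gives C_14 matchings. So P = C_14 = 2674440.
Such sub-staircase sequences of length n are counted by C_n; here n = 5. So Q = C_5 = 42.
Weakly increasing sequences with a_i ≤ i biject with Dyck paths of semilength 16, so there are C_16. So R = C_16 = 35357670.
P − Q + R = 2674440 − 42 + 35357670 = 38032068.

38032068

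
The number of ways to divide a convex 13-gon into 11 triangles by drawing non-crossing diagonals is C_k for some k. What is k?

A convex 13-gon is triangulated into 11 triangles, and the number of such triangulations is the Catalan number C_{13−2} = C_11.

11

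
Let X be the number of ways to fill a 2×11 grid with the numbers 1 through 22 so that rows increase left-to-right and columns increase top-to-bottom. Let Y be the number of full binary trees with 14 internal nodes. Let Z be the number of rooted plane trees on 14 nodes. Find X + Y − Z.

By the hook-length formula (or a Dyck-path bijection), SYT of shape 2×11 number C_11. So X = C_11 = 58786.
The number of full binary trees on 14 internal nodes is the Catalan number C_14. So Y = C_14 = 2674440.
A rooted plane tree on 14 nodes has 13 edges, and such trees are counted by C_13. So Z = C_13 = 742900.
X + Y − Z = 58786 + 2674440 − 742900 = 1990326.

1990326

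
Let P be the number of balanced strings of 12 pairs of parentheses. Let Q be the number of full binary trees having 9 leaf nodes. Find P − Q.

With 12 pairs the number of balanced bracket strings is the Catalan number C_12. So P = C_12 = 208012.
Full binary trees with 9 leaves have 9−1 = 8 internal nodes, so there are C_8 of them. So Q = C_8 = 1430.
P − Q = 208012 − 1430 = 206582.

206582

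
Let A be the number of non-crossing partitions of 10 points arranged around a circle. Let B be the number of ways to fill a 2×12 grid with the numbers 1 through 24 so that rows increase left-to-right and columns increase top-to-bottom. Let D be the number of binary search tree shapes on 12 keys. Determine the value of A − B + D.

16796

The non-crossing partitions of [10] form a lattice of size C_10. So A = C_10 = 16796.
Standard Young tableaux of shape 2×n are counted by C_n; here n = 12. So B = C_12 = 208012.
Rooted binary trees with 12 nodes (each child slot possibly empty) number C_12. So D = C_12 = 208012.
A − B + D = 16796 − 208012 + 208012 = 16796.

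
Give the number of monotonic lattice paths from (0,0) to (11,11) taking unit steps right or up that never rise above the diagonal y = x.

Monotone paths in an n×n grid that stay weakly below the diagonal are counted by C_n; here n = 11.
C_11 = 58786.

58786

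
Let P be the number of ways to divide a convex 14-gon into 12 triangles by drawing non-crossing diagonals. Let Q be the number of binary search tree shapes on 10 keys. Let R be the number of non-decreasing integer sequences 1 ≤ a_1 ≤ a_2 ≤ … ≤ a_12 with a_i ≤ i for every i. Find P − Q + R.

399228

The number of triangulations of a 14-gon is the Catalan number C_12 (index = sides − 2). So P = C_12 = 208012.
Rooted binary trees with 10 nodes (each child slot possibly empty) number C_10. So Q = C_10 = 16796.
Such sub-staircase sequences of length n are counted by C_n; here n = 12. So R = C_12 = 208012.
P − Q + R = 208012 − 16796 + 208012 = 399228.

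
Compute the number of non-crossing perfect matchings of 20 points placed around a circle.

16796

Non-crossing perfect matchings of 2n points on a circle are counted by C_n; with 20 points, n = 10.
C_10 = C(20,10)/11 = 184756/11 = 16796.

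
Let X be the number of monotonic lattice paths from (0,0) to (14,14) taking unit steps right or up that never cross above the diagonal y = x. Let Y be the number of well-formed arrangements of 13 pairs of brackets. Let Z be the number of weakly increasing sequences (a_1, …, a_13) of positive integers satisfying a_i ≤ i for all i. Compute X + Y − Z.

2674440

Monotone paths in an n×n grid that stay weakly below the diagonal are counted by C_n; here n = 14. So X = C_14 = 2674440.
Balanced strings of n pairs of brackets are counted by C_n; here n = 13. So Y = C_13 = 742900.
Weakly increasing sequences with a_i ≤ i biject with Dyck paths of semilength 13, so there are C_13. So Z = C_13 = 742900.
X + Y − Z = 2674440 + 742900 − 742900 = 2674440.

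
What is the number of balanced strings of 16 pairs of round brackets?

Balanced strings of n pairs of brackets are counted by C_n; here n = 16.
C_16 = C_15 · 2(2·15+1)/(15+2) = 9694845 · 62/17 = 35357670.

35357670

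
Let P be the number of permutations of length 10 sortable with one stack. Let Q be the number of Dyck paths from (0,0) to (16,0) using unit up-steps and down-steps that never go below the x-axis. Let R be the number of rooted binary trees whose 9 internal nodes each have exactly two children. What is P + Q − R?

Stack-sortable permutations are exactly the 231-avoiding ones, counted by C_n; here n = 10. So P = C_10 = 16796.
Paths of 8 up- and 8 down-steps that never dip below the axis are Dyck paths; their count is C_8. So Q = C_8 = 1430.
The number of full binary trees on 9 internal nodes is the Catalan number C_9. So R = C_9 = 4862.
P + Q − R = 16796 + 1430 − 4862 = 13364.

13364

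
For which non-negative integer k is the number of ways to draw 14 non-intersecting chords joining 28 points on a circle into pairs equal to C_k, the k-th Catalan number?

Pairing 28 circle points by 14 non-crossing chords gives C_14 matchings.

14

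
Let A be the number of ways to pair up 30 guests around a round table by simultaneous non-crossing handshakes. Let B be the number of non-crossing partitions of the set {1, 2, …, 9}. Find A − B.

Non-crossing handshake pairings of 2n people are counted by C_n; 30 people gives n = 15. So A = C_15 = 9694845.
The non-crossing partitions of [9] form a lattice of size C_9. So B = C_9 = 4862.
A − B = 9694845 − 4862 = 9689983.

9689983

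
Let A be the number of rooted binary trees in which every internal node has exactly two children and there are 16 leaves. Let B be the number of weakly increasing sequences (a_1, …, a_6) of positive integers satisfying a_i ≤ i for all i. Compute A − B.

Full binary trees with 16 leaves have 16−1 = 15 internal nodes, so there are C_15 of them. So A = C_15 = 9694845.
Such sub-staircase sequences of length n are counted by C_n; here n = 6. So B = C_6 = 132.
A − B = 9694845 − 132 = 9694713.

9694713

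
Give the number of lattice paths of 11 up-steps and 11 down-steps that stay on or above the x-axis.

58786

Paths of 11 up- and 11 down-steps that never dip below the axis are Dyck paths; their count is C_11.
C_11 = C(22,11)/12 = 705432/12 = 58786.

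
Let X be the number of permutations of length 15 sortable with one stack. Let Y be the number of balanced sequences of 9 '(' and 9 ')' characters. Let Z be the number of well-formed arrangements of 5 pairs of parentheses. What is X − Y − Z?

9689941

Stack-sortable permutations are exactly the 231-avoiding ones, counted by C_n; here n = 15. So X = C_15 = 9694845.
With 9 pairs the number of balanced bracket strings is the Catalan number C_9. So Y = C_9 = 4862.
Balanced strings of n pairs of brackets are counted by C_n; here n = 5. So Z = C_5 = 42.
X − Y − Z = 9694845 − 4862 − 42 = 9689941.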